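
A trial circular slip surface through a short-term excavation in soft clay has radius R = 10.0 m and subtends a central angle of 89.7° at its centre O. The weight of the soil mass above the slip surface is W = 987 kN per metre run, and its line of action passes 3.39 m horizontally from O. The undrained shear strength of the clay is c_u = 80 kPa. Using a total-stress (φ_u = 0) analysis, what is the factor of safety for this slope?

FS = 3.74

Taking moments about the centre O, the resisting moment is provided by the undrained shear strength acting along the arc:
Arc length L_a = R·θ = 10.0·(89.7°·π/180) = 10.0·1.5656 = 15.66 m
M_R = c_u·L_a·R = 80·15.66·10.0 = 12524.5 kN·m/m
M_D = W·d = 987·3.39 = 3345.9 kN·m/m
FS = M_R / M_D = 12524.5 / 3345.9 = 3.743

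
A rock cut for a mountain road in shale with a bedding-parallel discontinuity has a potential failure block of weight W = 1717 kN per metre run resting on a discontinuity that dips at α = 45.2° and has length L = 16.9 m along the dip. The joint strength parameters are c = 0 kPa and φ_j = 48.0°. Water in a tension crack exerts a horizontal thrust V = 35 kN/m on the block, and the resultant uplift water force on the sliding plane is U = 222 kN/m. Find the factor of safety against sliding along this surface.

Resolving the block weight along and normal to the plane and applying the Mohr–Coulomb strength on the joint:
N' = W cosα − U − V sinα = 1717·cos45.2° − 222 − 35·sin45.2° = 963.0 kN/m
Driving force T = W sinα + V cosα = 1717·sin45.2° + 35·cos45.2° = 1243.0 kN/m
Resisting force R = c·L + N'·tanφ_j = 0·16.9 + 963.0·tan48.0° = 0.0 + 1069.5 = 1069.5 kN/m
FS = R / T = 1069.5 / 1243.0 = 0.860

FS = 0.86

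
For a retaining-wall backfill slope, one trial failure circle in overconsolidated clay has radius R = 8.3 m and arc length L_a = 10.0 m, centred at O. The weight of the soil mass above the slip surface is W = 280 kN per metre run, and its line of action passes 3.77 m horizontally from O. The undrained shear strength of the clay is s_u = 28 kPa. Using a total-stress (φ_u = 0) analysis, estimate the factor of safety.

Taking moments about the centre O, the resisting moment is provided by the undrained shear strength acting along the arc:
M_R = s_u·L_a·R = 28·10.00·8.3 = 2324.0 kN·m/m
M_D = W·d = 280·3.77 = 1055.6 kN·m/m
FS = M_R / M_D = 2324.0 / 1055.6 = 2.202

FS = 2.20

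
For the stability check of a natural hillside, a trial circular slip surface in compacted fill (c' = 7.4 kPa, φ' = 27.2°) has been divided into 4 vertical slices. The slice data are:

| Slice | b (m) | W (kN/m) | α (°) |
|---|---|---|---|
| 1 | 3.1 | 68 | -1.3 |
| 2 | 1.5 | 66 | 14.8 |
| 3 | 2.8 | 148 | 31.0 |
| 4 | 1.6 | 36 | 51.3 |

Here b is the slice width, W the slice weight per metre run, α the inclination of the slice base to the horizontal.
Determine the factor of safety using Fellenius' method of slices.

FS = 1.86

Ordinary method of slices: FS = Σ[c'·Δl_i + (W_i cosα_i)·tanφ'] / Σ W_i sinα_i, with Δl_i = b_i / cosα_i.
Slice 1: Δl = 3.1/cos(-1.3°) = 3.101 m; N'_1 = 68·cos(-1.3°) = 68.0; c'Δl = 22.95; W sinα = -1.5
Slice 2: Δl = 1.5/cos14.8° = 1.551 m; N'_2 = 66·cos14.8° = 63.8; c'Δl = 11.48; W sinα = 16.9
Slice 3: Δl = 2.8/cos31.0° = 3.267 m; N'_3 = 148·cos31.0° = 126.9; c'Δl = 24.17; W sinα = 76.2
Slice 4: Δl = 1.6/cos51.3° = 2.559 m; N'_4 = 36·cos51.3° = 22.5; c'Δl = 18.94; W sinα = 28.1
Σc'Δl = 77.5 kN/m; ΣN' = 281.2 kN/m; ΣW sinα = 119.6 kN/m
Resisting = 77.5 + 281.2·tan27.2° = 77.5 + 144.5 = 222.0 kN/m
FS = 222.0 / 119.6 = 1.856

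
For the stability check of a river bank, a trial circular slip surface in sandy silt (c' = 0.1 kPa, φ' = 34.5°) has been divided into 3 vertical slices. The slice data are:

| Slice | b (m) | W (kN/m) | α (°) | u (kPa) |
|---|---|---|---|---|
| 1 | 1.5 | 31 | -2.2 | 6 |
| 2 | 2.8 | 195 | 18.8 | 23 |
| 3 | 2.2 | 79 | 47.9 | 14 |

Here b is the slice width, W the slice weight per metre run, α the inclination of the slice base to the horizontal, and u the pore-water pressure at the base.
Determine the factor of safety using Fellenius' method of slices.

FS = 0.84

Ordinary method of slices: FS = Σ[c'·Δl_i + (W_i cosα_i − u_i·Δl_i)·tanφ'] / Σ W_i sinα_i, with Δl_i = b_i / cosα_i.
Slice 1: Δl = 1.5/cos(-2.2°) = 1.501 m; N'_1 = 31·cos(-2.2°) − 6·1.501 = 22.0; c'Δl = 0.15; W sinα = -1.2
Slice 2: Δl = 2.8/cos18.8° = 2.958 m; N'_2 = 195·cos18.8° − 23·2.958 = 116.6; c'Δl = 0.30; W sinα = 62.8
Slice 3: Δl = 2.2/cos47.9° = 3.281 m; N'_3 = 79·cos47.9° − 14·3.281 = 7.0; c'Δl = 0.33; W sinα = 58.6
Σc'Δl = 0.8 kN/m; ΣN' = 145.6 kN/m; ΣW sinα = 120.3 kN/m
Resisting = 0.8 + 145.6·tan34.5° = 0.8 + 100.0 = 100.8 kN/m
FS = 100.8 / 120.3 = 0.838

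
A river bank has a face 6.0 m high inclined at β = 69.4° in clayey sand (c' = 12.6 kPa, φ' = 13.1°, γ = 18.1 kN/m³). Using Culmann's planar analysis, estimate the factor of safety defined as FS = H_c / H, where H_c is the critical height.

FS = 0.95

H_c = (4c'/γ) · sinβ cosφ' / [1 − cos(β − φ')]
    = (4·12.6/18.1) · sin69.4°·cos13.1° / [1 − cos56.3°]
    = 2.785 · 0.9117 / 0.4452 = 5.70 m
FS = H_c / H = 5.70 / 6.0 = 0.950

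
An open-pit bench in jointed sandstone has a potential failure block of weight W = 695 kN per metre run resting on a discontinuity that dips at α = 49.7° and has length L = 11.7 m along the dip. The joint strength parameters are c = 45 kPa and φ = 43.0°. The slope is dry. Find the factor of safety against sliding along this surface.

Resolving the block weight along and normal to the plane and applying the Mohr–Coulomb strength on the joint:
N' = W cosα = 695·cos49.7° = 449.5 kN/m
Driving force T = W sinα = 695·sin49.7° = 530.1 kN/m
Resisting force R = c·L + N'·tanφ = 45·11.7 + 449.5·tan43.0° = 526.5 + 419.2 = 945.7 kN/m
FS = R / T = 945.7 / 530.1 = 1.784

FS = 1.78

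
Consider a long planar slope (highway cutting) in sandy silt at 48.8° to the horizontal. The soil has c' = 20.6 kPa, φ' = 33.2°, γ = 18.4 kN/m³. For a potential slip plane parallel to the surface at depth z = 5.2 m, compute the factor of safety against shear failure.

For an infinite slope with a slip plane parallel to the surface (no pore pressure): FS = [c' + γz cos²β tanφ'] / [γz sinβ cosβ].
γz = 18.4·5.2 = 95.68 kN/m²
Numerator = 20.6 + 95.68·cos²48.8°·tan33.2° = 20.6 + 95.68·0.4339·0.6544 = 47.765 kPa
Denominator = 95.68·sin48.8°·cos48.8° = 95.68·0.7524·0.6587 = 47.420 kPa
FS = 47.765 / 47.420 = 1.007

FS = 1.01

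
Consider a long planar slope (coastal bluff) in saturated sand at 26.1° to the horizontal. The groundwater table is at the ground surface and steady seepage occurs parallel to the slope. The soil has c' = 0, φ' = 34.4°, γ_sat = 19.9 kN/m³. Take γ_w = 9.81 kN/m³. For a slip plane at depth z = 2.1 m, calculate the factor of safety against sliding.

With seepage parallel to the slope and the water table at the surface, the effective normal stress on the slip plane uses the buoyant unit weight γ' = γ_sat − γ_w while the driving shear stress uses γ_sat:
FS = [c' + γ' z cos²β tanφ'] / [γ_sat z sinβ cosβ]
(For c' = 0 this reduces to FS = (γ'/γ_sat)·tanφ'/tanβ.)
γ' = 19.9 − 9.81 = 10.09 kN/m³
Numerator = 0.0 + 10.09·2.1·cos²26.1°·tan34.4° = 0.0 + 10.09·2.1·0.8065·0.6847 = 11.700 kPa
Denominator = 19.9·2.1·sin26.1°·cos26.1° = 19.9·2.1·0.4399·0.8980 = 16.510 kPa
FS = 11.700 / 16.510 = 0.709

FS = 0.71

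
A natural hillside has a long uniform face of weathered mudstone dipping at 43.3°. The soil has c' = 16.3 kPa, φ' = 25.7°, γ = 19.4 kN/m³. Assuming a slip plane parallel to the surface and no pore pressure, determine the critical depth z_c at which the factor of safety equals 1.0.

z_c = 3.44 m

Setting FS = 1.00 in FS = [c' + γz cos²β tanφ'] / [γz sinβ cosβ] and solving for z:
z = c' / [γ cosβ (FS·sinβ − cosβ·tanφ')]
  = 16.3 / [19.4·cos43.3°·(1.00·sin43.3° − cos43.3°·tan25.7°)]
  = 16.3 / [19.4·0.7278·(1.00·0.6858 − 0.7278·0.4813)]
  = 16.3 / 4.7378 = 3.440 m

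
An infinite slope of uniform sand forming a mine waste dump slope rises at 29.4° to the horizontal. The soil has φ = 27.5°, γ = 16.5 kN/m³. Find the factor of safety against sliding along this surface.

FS = 0.92

For a dry cohesionless infinite slope the factor of safety is FS = tanφ / tanβ.
FS = tan27.5° / tan29.4° = 0.5206 / 0.5635 = 0.924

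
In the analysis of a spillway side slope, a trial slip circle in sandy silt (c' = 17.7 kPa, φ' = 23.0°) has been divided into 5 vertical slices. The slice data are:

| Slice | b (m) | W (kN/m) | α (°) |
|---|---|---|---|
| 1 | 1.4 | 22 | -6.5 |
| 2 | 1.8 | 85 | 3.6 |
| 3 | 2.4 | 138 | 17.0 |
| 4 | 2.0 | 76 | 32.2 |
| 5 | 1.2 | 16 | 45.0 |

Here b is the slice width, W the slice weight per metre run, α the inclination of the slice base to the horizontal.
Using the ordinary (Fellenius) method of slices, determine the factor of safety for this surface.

Ordinary method of slices: FS = Σ[c'·Δl_i + (W_i cosα_i)·tanφ'] / Σ W_i sinα_i, with Δl_i = b_i / cosα_i.
Slice 1: Δl = 1.4/cos(-6.5°) = 1.409 m; N'_1 = 22·cos(-6.5°) = 21.9; c'Δl = 24.94; W sinα = -2.5
Slice 2: Δl = 1.8/cos3.6° = 1.804 m; N'_2 = 85·cos3.6° = 84.8; c'Δl = 31.92; W sinα = 5.3
Slice 3: Δl = 2.4/cos17.0° = 2.510 m; N'_3 = 138·cos17.0° = 132.0; c'Δl = 44.42; W sinα = 40.3
Slice 4: Δl = 2.0/cos32.2° = 2.364 m; N'_4 = 76·cos32.2° = 64.3; c'Δl = 41.83; W sinα = 40.5
Slice 5: Δl = 1.2/cos45.0° = 1.697 m; N'_5 = 16·cos45.0° = 11.3; c'Δl = 30.04; W sinα = 11.3
Σc'Δl = 173.2 kN/m; ΣN' = 314.3 kN/m; ΣW sinα = 95.0 kN/m
Resisting = 173.2 + 314.3·tan23.0° = 173.2 + 133.4 = 306.6 kN/m
FS = 306.6 / 95.0 = 3.227

FS = 3.23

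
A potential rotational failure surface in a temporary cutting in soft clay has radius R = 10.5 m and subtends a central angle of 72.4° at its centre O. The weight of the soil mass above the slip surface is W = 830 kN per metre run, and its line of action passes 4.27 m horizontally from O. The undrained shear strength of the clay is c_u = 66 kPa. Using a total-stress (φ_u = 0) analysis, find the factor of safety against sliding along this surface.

FS = 2.59

Taking moments about the centre O, the resisting moment is provided by the undrained shear strength acting along the arc:
Arc length L_a = R·θ = 10.5·(72.4°·π/180) = 10.5·1.2636 = 13.27 m
M_R = c_u·L_a·R = 66·13.27·10.5 = 9194.7 kN·m/m
M_D = W·d = 830·4.27 = 3544.1 kN·m/m
FS = M_R / M_D = 9194.7 / 3544.1 = 2.594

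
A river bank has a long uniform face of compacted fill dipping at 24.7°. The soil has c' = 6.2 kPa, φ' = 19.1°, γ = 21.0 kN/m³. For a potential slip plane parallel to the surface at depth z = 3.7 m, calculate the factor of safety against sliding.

FS = 0.96

For an infinite slope with a slip plane parallel to the surface (no pore pressure): FS = [c' + γz cos²β tanφ'] / [γz sinβ cosβ].
γz = 21.0·3.7 = 77.70 kN/m²
Numerator = 6.2 + 77.70·cos²24.7°·tan19.1° = 6.2 + 77.70·0.8254·0.3463 = 28.408 kPa
Denominator = 77.70·sin24.7°·cos24.7° = 77.70·0.4179·0.9085 = 29.498 kPa
FS = 28.408 / 29.498 = 0.963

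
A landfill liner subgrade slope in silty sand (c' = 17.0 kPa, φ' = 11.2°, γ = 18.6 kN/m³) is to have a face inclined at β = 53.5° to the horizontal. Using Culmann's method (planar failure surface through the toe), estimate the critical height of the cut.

H_c = 11.07 m

Culmann's analysis gives the critical failure plane at α_cr = (β + φ')/2 = (53.5 + 11.2)/2 = 32.4°, and the critical height
H_c = (4c'/γ) · sinβ cosφ' / [1 − cos(β − φ')]
    = (4·17.0/18.6) · sin53.5°·cos11.2° / [1 − cos(42.3°)]
    = 3.656 · 0.8039·0.9810 / [1 − 0.7396]
    = 3.656 · 0.7885 / 0.2604
    = 11.07 m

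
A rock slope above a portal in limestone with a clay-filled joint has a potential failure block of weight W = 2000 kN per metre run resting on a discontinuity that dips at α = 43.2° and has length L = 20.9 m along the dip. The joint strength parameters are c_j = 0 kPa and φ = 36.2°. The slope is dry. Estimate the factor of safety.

Resolving the block weight along and normal to the plane and applying the Mohr–Coulomb strength on the joint:
N' = W cosα = 2000·cos43.2° = 1457.9 kN/m
Driving force T = W sinα = 2000·sin43.2° = 1369.1 kN/m
Resisting force R = c_j·L + N'·tanφ = 0·20.9 + 1457.9·tan36.2° = 0.0 + 1067.0 = 1067.0 kN/m
FS = R / T = 1067.0 / 1369.1 = 0.779

FS = 0.78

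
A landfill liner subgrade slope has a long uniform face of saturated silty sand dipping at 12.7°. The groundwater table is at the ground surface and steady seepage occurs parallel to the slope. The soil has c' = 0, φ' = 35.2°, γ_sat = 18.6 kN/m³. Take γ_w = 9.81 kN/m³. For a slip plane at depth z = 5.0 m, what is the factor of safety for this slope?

FS = 1.48

With seepage parallel to the slope and the water table at the surface, the effective normal stress on the slip plane uses the buoyant unit weight γ' = γ_sat − γ_w while the driving shear stress uses γ_sat:
FS = [c' + γ' z cos²β tanφ'] / [γ_sat z sinβ cosβ]
(For c' = 0 this reduces to FS = (γ'/γ_sat)·tanφ'/tanβ.)
γ' = 18.6 − 9.81 = 8.79 kN/m³
Numerator = 0.0 + 8.79·5.0·cos²12.7°·tan35.2° = 0.0 + 8.79·5.0·0.9517·0.7054 = 29.505 kPa
Denominator = 18.6·5.0·sin12.7°·cos12.7° = 18.6·5.0·0.2198·0.9755 = 19.945 kPa
FS = 29.505 / 19.945 = 1.479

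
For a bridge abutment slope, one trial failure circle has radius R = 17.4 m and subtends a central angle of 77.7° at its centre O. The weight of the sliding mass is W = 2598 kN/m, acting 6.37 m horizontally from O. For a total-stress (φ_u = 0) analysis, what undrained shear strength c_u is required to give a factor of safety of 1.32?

FS = c_u·L_a·R / (W·d), so c_u = FS·W·d / (L_a·R).
Arc length L_a = R·θ = 17.4·(77.7°·π/180) = 17.4·1.3561 = 23.60 m
c_u = 1.32·2598·6.37 / (23.60·17.4) = 21845.0 / 410.58 = 53.21 kPa

c_u = 53.2 kPa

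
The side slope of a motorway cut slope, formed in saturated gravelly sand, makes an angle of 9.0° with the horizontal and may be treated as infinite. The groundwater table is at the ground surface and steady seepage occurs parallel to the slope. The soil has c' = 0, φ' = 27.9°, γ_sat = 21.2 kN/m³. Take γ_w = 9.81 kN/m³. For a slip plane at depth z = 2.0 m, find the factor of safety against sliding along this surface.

FS = 1.80

With seepage parallel to the slope and the water table at the surface, the effective normal stress on the slip plane uses the buoyant unit weight γ' = γ_sat − γ_w while the driving shear stress uses γ_sat:
FS = [c' + γ' z cos²β tanφ'] / [γ_sat z sinβ cosβ]
(For c' = 0 this reduces to FS = (γ'/γ_sat)·tanφ'/tanβ.)
γ' = 21.2 − 9.81 = 11.39 kN/m³
Numerator = 0.0 + 11.39·2.0·cos²9.0°·tan27.9° = 0.0 + 11.39·2.0·0.9755·0.5295 = 11.766 kPa
Denominator = 21.2·2.0·sin9.0°·cos9.0° = 21.2·2.0·0.1564·0.9877 = 6.551 kPa
FS = 11.766 / 6.551 = 1.796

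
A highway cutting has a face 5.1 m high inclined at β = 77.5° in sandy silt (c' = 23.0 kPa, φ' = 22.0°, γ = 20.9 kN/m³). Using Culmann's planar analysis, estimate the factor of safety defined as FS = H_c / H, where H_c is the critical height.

H_c = (4c'/γ) · sinβ cosφ' / [1 − cos(β − φ')]
    = (4·23.0/20.9) · sin77.5°·cos22.0° / [1 − cos55.5°]
    = 4.402 · 0.9052 / 0.4336 = 9.19 m
FS = H_c / H = 9.19 / 5.1 = 1.802

FS = 1.80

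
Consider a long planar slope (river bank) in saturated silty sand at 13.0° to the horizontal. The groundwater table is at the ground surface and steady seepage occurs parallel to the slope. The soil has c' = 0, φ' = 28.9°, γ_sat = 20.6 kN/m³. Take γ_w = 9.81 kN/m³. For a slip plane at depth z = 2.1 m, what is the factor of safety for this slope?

With seepage parallel to the slope and the water table at the surface, the effective normal stress on the slip plane uses the buoyant unit weight γ' = γ_sat − γ_w while the driving shear stress uses γ_sat:
FS = [c' + γ' z cos²β tanφ'] / [γ_sat z sinβ cosβ]
(For c' = 0 this reduces to FS = (γ'/γ_sat)·tanφ'/tanβ.)
γ' = 20.6 − 9.81 = 10.79 kN/m³
Numerator = 0.0 + 10.79·2.1·cos²13.0°·tan28.9° = 0.0 + 10.79·2.1·0.9494·0.5520 = 11.875 kPa
Denominator = 20.6·2.1·sin13.0°·cos13.0° = 20.6·2.1·0.2250·0.9744 = 9.482 kPa
FS = 11.875 / 9.482 = 1.252

FS = 1.25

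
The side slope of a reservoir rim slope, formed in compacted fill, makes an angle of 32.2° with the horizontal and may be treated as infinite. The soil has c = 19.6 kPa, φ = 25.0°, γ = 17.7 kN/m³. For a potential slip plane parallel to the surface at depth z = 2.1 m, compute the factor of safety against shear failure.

FS = 1.91

For an infinite slope with a slip plane parallel to the surface (no pore pressure): FS = [c + γz cos²β tanφ] / [γz sinβ cosβ].
γz = 17.7·2.1 = 37.17 kN/m²
Numerator = 19.6 + 37.17·cos²32.2°·tan25.0° = 19.6 + 37.17·0.7160·0.4663 = 32.011 kPa
Denominator = 37.17·sin32.2°·cos32.2° = 37.17·0.5329·0.8462 = 16.761 kPa
FS = 32.011 / 16.761 = 1.910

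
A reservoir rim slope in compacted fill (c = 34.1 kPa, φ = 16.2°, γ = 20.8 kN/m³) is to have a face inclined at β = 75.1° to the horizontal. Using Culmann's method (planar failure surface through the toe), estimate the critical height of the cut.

Culmann's analysis gives the critical failure plane at α_cr = (β + φ)/2 = (75.1 + 16.2)/2 = 45.6°, and the critical height
H_c = (4c/γ) · sinβ cosφ / [1 − cos(β − φ)]
    = (4·34.1/20.8) · sin75.1°·cos16.2° / [1 − cos(58.9°)]
    = 6.558 · 0.9664·0.9603 / [1 − 0.5165]
    = 6.558 · 0.9280 / 0.4835
    = 12.59 m

H_c = 12.59 m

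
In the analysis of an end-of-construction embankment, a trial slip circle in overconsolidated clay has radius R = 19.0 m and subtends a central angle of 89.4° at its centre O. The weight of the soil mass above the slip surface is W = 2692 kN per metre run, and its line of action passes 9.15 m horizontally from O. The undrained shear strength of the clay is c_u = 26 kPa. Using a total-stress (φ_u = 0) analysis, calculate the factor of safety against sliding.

FS = 0.59

Taking moments about the centre O, the resisting moment is provided by the undrained shear strength acting along the arc:
Arc length L_a = R·θ = 19.0·(89.4°·π/180) = 19.0·1.5603 = 29.65 m
M_R = c_u·L_a·R = 26·29.65·19.0 = 14645.2 kN·m/m
M_D = W·d = 2692·9.15 = 24631.8 kN·m/m
FS = M_R / M_D = 14645.2 / 24631.8 = 0.595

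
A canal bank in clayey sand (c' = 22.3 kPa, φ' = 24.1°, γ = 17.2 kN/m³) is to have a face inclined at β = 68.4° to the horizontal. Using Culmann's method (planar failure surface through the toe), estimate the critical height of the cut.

H_c = 15.48 m

Culmann's analysis gives the critical failure plane at α_cr = (β + φ')/2 = (68.4 + 24.1)/2 = 46.2°, and the critical height
H_c = (4c'/γ) · sinβ cosφ' / [1 − cos(β − φ')]
    = (4·22.3/17.2) · sin68.4°·cos24.1° / [1 − cos(44.3°)]
    = 5.186 · 0.9298·0.9128 / [1 − 0.7157]
    = 5.186 · 0.8487 / 0.2843
    = 15.48 m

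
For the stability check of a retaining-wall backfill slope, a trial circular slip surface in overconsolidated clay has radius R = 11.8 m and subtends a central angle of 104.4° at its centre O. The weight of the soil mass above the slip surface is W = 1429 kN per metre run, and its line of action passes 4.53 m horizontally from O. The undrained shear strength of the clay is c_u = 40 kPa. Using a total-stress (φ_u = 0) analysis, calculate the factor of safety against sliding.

Taking moments about the centre O, the resisting moment is provided by the undrained shear strength acting along the arc:
Arc length L_a = R·θ = 11.8·(104.4°·π/180) = 11.8·1.8221 = 21.50 m
M_R = c_u·L_a·R = 40·21.50·11.8 = 10148.5 kN·m/m
M_D = W·d = 1429·4.53 = 6473.4 kN·m/m
FS = M_R / M_D = 10148.5 / 6473.4 = 1.568

FS = 1.57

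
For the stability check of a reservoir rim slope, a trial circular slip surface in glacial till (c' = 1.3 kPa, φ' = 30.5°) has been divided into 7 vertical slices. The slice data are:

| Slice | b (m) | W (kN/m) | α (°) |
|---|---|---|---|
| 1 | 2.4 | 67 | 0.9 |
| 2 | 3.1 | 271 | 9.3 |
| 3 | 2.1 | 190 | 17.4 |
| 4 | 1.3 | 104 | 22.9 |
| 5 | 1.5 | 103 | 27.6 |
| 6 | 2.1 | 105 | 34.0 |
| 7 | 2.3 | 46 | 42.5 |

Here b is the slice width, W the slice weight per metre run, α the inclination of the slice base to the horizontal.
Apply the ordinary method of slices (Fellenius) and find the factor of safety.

FS = 1.81

Ordinary method of slices: FS = Σ[c'·Δl_i + (W_i cosα_i)·tanφ'] / Σ W_i sinα_i, with Δl_i = b_i / cosα_i.
Slice 1: Δl = 2.4/cos0.9° = 2.400 m; N'_1 = 67·cos0.9° = 67.0; c'Δl = 3.12; W sinα = 1.1
Slice 2: Δl = 3.1/cos9.3° = 3.141 m; N'_2 = 271·cos9.3° = 267.4; c'Δl = 4.08; W sinα = 43.8
Slice 3: Δl = 2.1/cos17.4° = 2.201 m; N'_3 = 190·cos17.4° = 181.3; c'Δl = 2.86; W sinα = 56.8
Slice 4: Δl = 1.3/cos22.9° = 1.411 m; N'_4 = 104·cos22.9° = 95.8; c'Δl = 1.83; W sinα = 40.5
Slice 5: Δl = 1.5/cos27.6° = 1.693 m; N'_5 = 103·cos27.6° = 91.3; c'Δl = 2.20; W sinα = 47.7
Slice 6: Δl = 2.1/cos34.0° = 2.533 m; N'_6 = 105·cos34.0° = 87.0; c'Δl = 3.29; W sinα = 58.7
Slice 7: Δl = 2.3/cos42.5° = 3.120 m; N'_7 = 46·cos42.5° = 33.9; c'Δl = 4.06; W sinα = 31.1
Σc'Δl = 21.4 kN/m; ΣN' = 823.8 kN/m; ΣW sinα = 279.6 kN/m
Resisting = 21.4 + 823.8·tan30.5° = 21.4 + 485.2 = 506.7 kN/m
FS = 506.7 / 279.6 = 1.812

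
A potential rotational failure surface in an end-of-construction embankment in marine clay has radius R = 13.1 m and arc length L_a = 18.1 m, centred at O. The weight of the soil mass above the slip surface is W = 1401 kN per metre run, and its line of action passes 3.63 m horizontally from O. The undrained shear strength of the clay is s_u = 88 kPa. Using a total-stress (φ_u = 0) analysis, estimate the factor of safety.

FS = 4.10

Taking moments about the centre O, the resisting moment is provided by the undrained shear strength acting along the arc:
M_R = s_u·L_a·R = 88·18.10·13.1 = 20865.7 kN·m/m
M_D = W·d = 1401·3.63 = 5085.6 kN·m/m
FS = M_R / M_D = 20865.7 / 5085.6 = 4.103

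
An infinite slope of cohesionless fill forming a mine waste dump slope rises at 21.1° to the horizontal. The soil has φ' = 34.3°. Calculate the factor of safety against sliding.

For a dry cohesionless infinite slope the factor of safety is FS = tanφ' / tanβ.
FS = tan34.3° / tan21.1° = 0.6822 / 0.3859 = 1.768

FS = 1.77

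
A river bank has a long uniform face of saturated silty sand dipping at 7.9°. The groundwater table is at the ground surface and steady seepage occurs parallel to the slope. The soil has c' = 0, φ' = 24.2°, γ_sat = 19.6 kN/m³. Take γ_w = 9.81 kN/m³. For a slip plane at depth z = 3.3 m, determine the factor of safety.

FS = 1.62

With seepage parallel to the slope and the water table at the surface, the effective normal stress on the slip plane uses the buoyant unit weight γ' = γ_sat − γ_w while the driving shear stress uses γ_sat:
FS = [c' + γ' z cos²β tanφ'] / [γ_sat z sinβ cosβ]
(For c' = 0 this reduces to FS = (γ'/γ_sat)·tanφ'/tanβ.)
γ' = 19.6 − 9.81 = 9.79 kN/m³
Numerator = 0.0 + 9.79·3.3·cos²7.9°·tan24.2° = 0.0 + 9.79·3.3·0.9811·0.4494 = 14.245 kPa
Denominator = 19.6·3.3·sin7.9°·cos7.9° = 19.6·3.3·0.1374·0.9905 = 8.806 kPa
FS = 14.245 / 8.806 = 1.618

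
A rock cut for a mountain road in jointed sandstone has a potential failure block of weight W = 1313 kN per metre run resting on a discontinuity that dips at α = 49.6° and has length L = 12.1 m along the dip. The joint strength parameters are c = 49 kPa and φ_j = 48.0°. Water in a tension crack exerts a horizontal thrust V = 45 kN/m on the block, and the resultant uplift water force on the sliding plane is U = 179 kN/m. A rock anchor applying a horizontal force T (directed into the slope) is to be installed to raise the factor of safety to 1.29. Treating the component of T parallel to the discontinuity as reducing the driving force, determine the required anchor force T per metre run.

T = 16 kN/m

Resolving forces along and normal to the sliding plane, with the horizontal anchor force T adding T·sinα to the effective normal force and T·cosα acting up the plane against the driving force:
FS = [cL + (W cosα − U − V sinα + T sinα) tanφ_j] / [W sinα + V cosα − T cosα]
Without the anchor: N' = 637.7 kN/m, driving T_d = 1029.1 kN/m, resisting R = 49·12.1 + 637.7·tan48.0° = 1301.2 kN/m, FS = 1.26.
Setting FS = 1.29 and solving for T:
1.29·(1029.1 − T cos49.6°) = 1301.2 + T sin49.6°·tan48.0°
T·(sin49.6°·tan48.0° + 1.29·cos49.6°) = 1.29·1029.1 − 1301.2
T·(0.7615·1.1106 + 1.29·0.6481) = 1327.5 − 1301.2 = 26.3
T·1.6818 = 26.3
T = 15.7 kN/m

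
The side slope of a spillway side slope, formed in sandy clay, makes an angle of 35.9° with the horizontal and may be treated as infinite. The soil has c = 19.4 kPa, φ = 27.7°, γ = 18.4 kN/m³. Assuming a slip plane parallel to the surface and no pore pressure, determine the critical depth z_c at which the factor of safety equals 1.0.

z_c = 8.08 m

Setting FS = 1.00 in FS = [c + γz cos²β tanφ] / [γz sinβ cosβ] and solving for z:
z = c / [γ cosβ (FS·sinβ − cosβ·tanφ)]
  = 19.4 / [18.4·cos35.9°·(1.00·sin35.9° − cos35.9°·tan27.7°)]
  = 19.4 / [18.4·0.8100·(1.00·0.5864 − 0.8100·0.5250)]
  = 19.4 / 2.4010 = 8.080 m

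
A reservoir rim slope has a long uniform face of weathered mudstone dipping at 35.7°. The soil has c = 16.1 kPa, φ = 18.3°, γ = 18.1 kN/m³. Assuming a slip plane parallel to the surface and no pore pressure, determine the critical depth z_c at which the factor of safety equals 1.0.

z_c = 3.48 m

Setting FS = 1.00 in FS = [c + γz cos²β tanφ] / [γz sinβ cosβ] and solving for z:
z = c / [γ cosβ (FS·sinβ − cosβ·tanφ)]
  = 16.1 / [18.1·cos35.7°·(1.00·sin35.7° − cos35.7°·tan18.3°)]
  = 16.1 / [18.1·0.8121·(1.00·0.5835 − 0.8121·0.3307)]
  = 16.1 / 4.6297 = 3.478 m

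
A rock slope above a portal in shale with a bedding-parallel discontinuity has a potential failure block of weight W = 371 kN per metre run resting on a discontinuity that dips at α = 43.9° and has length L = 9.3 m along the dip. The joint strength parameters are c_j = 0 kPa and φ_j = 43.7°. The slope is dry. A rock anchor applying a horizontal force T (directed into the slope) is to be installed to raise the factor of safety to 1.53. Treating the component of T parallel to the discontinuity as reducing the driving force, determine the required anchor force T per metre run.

Resolving forces along and normal to the sliding plane, with the horizontal anchor force T adding T·sinα to the effective normal force and T·cosα acting up the plane against the driving force:
FS = [c_jL + (W cosα + T sinα) tanφ_j] / [W sinα − T cosα]
Without the anchor: N' = 267.3 kN/m, driving T_d = 257.3 kN/m, resisting R = 0·9.3 + 267.3·tan43.7° = 255.5 kN/m, FS = 0.99.
Setting FS = 1.53 and solving for T:
1.53·(257.3 − T cos43.9°) = 255.5 + T sin43.9°·tan43.7°
T·(sin43.9°·tan43.7° + 1.53·cos43.9°) = 1.53·257.3 − 255.5
T·(0.6934·0.9556 + 1.53·0.7206) = 393.6 − 255.5 = 138.1
T·1.7651 = 138.1
T = 78.3 kN/m

T = 78 kN/m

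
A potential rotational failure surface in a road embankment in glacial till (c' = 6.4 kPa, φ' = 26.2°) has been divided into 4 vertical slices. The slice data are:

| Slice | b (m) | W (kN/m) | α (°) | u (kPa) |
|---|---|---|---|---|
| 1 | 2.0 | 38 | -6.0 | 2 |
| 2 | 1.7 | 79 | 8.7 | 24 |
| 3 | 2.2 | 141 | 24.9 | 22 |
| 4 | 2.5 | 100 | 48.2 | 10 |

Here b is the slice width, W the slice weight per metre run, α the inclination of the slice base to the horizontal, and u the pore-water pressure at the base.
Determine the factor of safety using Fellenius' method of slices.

FS = 1.05

Ordinary method of slices: FS = Σ[c'·Δl_i + (W_i cosα_i − u_i·Δl_i)·tanφ'] / Σ W_i sinα_i, with Δl_i = b_i / cosα_i.
Slice 1: Δl = 2.0/cos(-6.0°) = 2.011 m; N'_1 = 38·cos(-6.0°) − 2·2.011 = 33.8; c'Δl = 12.87; W sinα = -4.0
Slice 2: Δl = 1.7/cos8.7° = 1.720 m; N'_2 = 79·cos8.7° − 24·1.720 = 36.8; c'Δl = 11.01; W sinα = 11.9
Slice 3: Δl = 2.2/cos24.9° = 2.425 m; N'_3 = 141·cos24.9° − 22·2.425 = 74.5; c'Δl = 15.52; W sinα = 59.4
Slice 4: Δl = 2.5/cos48.2° = 3.751 m; N'_4 = 100·cos48.2° − 10·3.751 = 29.1; c'Δl = 24.00; W sinα = 74.5
Σc'Δl = 63.4 kN/m; ΣN' = 174.3 kN/m; ΣW sinα = 141.9 kN/m
Resisting = 63.4 + 174.3·tan26.2° = 63.4 + 85.7 = 149.2 kN/m
FS = 149.2 / 141.9 = 1.051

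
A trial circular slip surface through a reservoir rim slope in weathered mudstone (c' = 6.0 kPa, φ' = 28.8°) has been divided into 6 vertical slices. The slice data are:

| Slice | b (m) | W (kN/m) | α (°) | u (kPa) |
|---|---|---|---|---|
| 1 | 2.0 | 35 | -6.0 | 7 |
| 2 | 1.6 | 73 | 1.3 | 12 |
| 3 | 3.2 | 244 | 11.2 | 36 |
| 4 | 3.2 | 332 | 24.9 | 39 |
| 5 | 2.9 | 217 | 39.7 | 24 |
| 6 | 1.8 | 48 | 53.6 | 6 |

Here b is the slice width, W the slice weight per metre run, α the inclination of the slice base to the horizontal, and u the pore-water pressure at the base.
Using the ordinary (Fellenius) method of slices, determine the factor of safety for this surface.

Ordinary method of slices: FS = Σ[c'·Δl_i + (W_i cosα_i − u_i·Δl_i)·tanφ'] / Σ W_i sinα_i, with Δl_i = b_i / cosα_i.
Slice 1: Δl = 2.0/cos(-6.0°) = 2.011 m; N'_1 = 35·cos(-6.0°) − 7·2.011 = 20.7; c'Δl = 12.07; W sinα = -3.7
Slice 2: Δl = 1.6/cos1.3° = 1.600 m; N'_2 = 73·cos1.3° − 12·1.600 = 53.8; c'Δl = 9.60; W sinα = 1.7
Slice 3: Δl = 3.2/cos11.2° = 3.262 m; N'_3 = 244·cos11.2° − 36·3.262 = 121.9; c'Δl = 19.57; W sinα = 47.4
Slice 4: Δl = 3.2/cos24.9° = 3.528 m; N'_4 = 332·cos24.9° − 39·3.528 = 163.5; c'Δl = 21.17; W sinα = 139.8
Slice 5: Δl = 2.9/cos39.7° = 3.769 m; N'_5 = 217·cos39.7° − 24·3.769 = 76.5; c'Δl = 22.62; W sinα = 138.6
Slice 6: Δl = 1.8/cos53.6° = 3.033 m; N'_6 = 48·cos53.6° − 6·3.033 = 10.3; c'Δl = 18.20; W sinα = 38.6
Σc'Δl = 103.2 kN/m; ΣN' = 446.8 kN/m; ΣW sinα = 362.4 kN/m
Resisting = 103.2 + 446.8·tan28.8° = 103.2 + 245.6 = 348.8 kN/m
FS = 348.8 / 362.4 = 0.962

FS = 0.96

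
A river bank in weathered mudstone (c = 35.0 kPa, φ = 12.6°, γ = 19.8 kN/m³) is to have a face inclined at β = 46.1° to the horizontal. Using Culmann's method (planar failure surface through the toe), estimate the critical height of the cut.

H_c = 29.93 m

Culmann's analysis gives the critical failure plane at α_cr = (β + φ)/2 = (46.1 + 12.6)/2 = 29.4°, and the critical height
H_c = (4c/γ) · sinβ cosφ / [1 − cos(β − φ)]
    = (4·35.0/19.8) · sin46.1°·cos12.6° / [1 − cos(33.5°)]
    = 7.071 · 0.7206·0.9759 / [1 − 0.8339]
    = 7.071 · 0.7032 / 0.1661
    = 29.93 m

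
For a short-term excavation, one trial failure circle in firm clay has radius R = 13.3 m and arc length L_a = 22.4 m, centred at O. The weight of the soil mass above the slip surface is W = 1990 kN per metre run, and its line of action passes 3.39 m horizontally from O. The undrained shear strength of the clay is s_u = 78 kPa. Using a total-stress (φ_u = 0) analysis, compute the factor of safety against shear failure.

FS = 3.44

Taking moments about the centre O, the resisting moment is provided by the undrained shear strength acting along the arc:
M_R = s_u·L_a·R = 78·22.40·13.3 = 23237.8 kN·m/m
M_D = W·d = 1990·3.39 = 6746.1 kN·m/m
FS = M_R / M_D = 23237.8 / 6746.1 = 3.445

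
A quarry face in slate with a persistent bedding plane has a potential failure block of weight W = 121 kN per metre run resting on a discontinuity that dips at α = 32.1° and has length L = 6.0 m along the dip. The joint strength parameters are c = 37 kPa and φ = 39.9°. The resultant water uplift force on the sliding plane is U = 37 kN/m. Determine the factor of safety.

FS = 4.30

Resolving the block weight along and normal to the plane and applying the Mohr–Coulomb strength on the joint:
N' = W cosα − U = 121·cos32.1° − 37 = 65.5 kN/m
Driving force T = W sinα = 121·sin32.1° = 64.3 kN/m
Resisting force R = c·L + N'·tanφ = 37·6.0 + 65.5·tan39.9° = 222.0 + 54.8 = 276.8 kN/m
FS = R / T = 276.8 / 64.3 = 4.304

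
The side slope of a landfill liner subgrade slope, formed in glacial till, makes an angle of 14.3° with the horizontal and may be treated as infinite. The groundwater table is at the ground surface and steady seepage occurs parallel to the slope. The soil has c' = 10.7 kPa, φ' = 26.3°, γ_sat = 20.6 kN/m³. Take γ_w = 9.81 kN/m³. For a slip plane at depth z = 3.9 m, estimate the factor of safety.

FS = 1.57

With seepage parallel to the slope and the water table at the surface, the effective normal stress on the slip plane uses the buoyant unit weight γ' = γ_sat − γ_w while the driving shear stress uses γ_sat:
FS = [c' + γ' z cos²β tanφ'] / [γ_sat z sinβ cosβ]
γ' = 20.6 − 9.81 = 10.79 kN/m³
Numerator = 10.7 + 10.79·3.9·cos²14.3°·tan26.3° = 10.7 + 10.79·3.9·0.9390·0.4942 = 30.229 kPa
Denominator = 20.6·3.9·sin14.3°·cos14.3° = 20.6·3.9·0.2470·0.9690 = 19.229 kPa
FS = 30.229 / 19.229 = 1.572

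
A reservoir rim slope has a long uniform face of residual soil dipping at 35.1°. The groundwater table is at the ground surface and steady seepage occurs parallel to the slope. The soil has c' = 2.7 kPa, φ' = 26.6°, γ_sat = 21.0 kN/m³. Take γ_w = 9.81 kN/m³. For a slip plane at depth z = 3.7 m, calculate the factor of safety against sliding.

With seepage parallel to the slope and the water table at the surface, the effective normal stress on the slip plane uses the buoyant unit weight γ' = γ_sat − γ_w while the driving shear stress uses γ_sat:
FS = [c' + γ' z cos²β tanφ'] / [γ_sat z sinβ cosβ]
γ' = 21.0 − 9.81 = 11.19 kN/m³
Numerator = 2.7 + 11.19·3.7·cos²35.1°·tan26.6° = 2.7 + 11.19·3.7·0.6694·0.5008 = 16.578 kPa
Denominator = 21.0·3.7·sin35.1°·cos35.1° = 21.0·3.7·0.5750·0.8181 = 36.553 kPa
FS = 16.578 / 36.553 = 0.454

FS = 0.45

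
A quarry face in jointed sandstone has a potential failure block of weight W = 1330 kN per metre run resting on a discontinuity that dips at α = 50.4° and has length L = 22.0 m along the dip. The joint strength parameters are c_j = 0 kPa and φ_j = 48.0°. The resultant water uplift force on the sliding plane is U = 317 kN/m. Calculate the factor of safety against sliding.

FS = 0.58

Resolving the block weight along and normal to the plane and applying the Mohr–Coulomb strength on the joint:
N' = W cosα − U = 1330·cos50.4° − 317 = 530.8 kN/m
Driving force T = W sinα = 1330·sin50.4° = 1024.8 kN/m
Resisting force R = c_j·L + N'·tanφ_j = 0·22.0 + 530.8·tan48.0° = 0.0 + 589.5 = 589.5 kN/m
FS = R / T = 589.5 / 1024.8 = 0.575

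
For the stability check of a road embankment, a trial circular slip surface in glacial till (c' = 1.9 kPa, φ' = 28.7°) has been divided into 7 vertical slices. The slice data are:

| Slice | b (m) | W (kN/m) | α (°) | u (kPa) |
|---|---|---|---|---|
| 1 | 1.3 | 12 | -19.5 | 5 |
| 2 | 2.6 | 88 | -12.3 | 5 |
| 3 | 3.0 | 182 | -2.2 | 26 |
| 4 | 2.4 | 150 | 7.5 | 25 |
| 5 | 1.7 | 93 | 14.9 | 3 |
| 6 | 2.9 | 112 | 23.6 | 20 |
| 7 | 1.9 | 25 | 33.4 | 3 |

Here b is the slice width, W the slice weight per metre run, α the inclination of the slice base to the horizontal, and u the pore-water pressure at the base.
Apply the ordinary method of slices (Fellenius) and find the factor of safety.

Ordinary method of slices: FS = Σ[c'·Δl_i + (W_i cosα_i − u_i·Δl_i)·tanφ'] / Σ W_i sinα_i, with Δl_i = b_i / cosα_i.
Slice 1: Δl = 1.3/cos(-19.5°) = 1.379 m; N'_1 = 12·cos(-19.5°) − 5·1.379 = 4.4; c'Δl = 2.62; W sinα = -4.0
Slice 2: Δl = 2.6/cos(-12.3°) = 2.661 m; N'_2 = 88·cos(-12.3°) − 5·2.661 = 72.7; c'Δl = 5.06; W sinα = -18.7
Slice 3: Δl = 3.0/cos(-2.2°) = 3.002 m; N'_3 = 182·cos(-2.2°) − 26·3.002 = 103.8; c'Δl = 5.70; W sinα = -7.0
Slice 4: Δl = 2.4/cos7.5° = 2.421 m; N'_4 = 150·cos7.5° − 25·2.421 = 88.2; c'Δl = 4.60; W sinα = 19.6
Slice 5: Δl = 1.7/cos14.9° = 1.759 m; N'_5 = 93·cos14.9° − 3·1.759 = 84.6; c'Δl = 3.34; W sinα = 23.9
Slice 6: Δl = 2.9/cos23.6° = 3.165 m; N'_6 = 112·cos23.6° − 20·3.165 = 39.3; c'Δl = 6.01; W sinα = 44.8
Slice 7: Δl = 1.9/cos33.4° = 2.276 m; N'_7 = 25·cos33.4° − 3·2.276 = 14.0; c'Δl = 4.32; W sinα = 13.8
Σc'Δl = 31.7 kN/m; ΣN' = 407.1 kN/m; ΣW sinα = 72.4 kN/m
Resisting = 31.7 + 407.1·tan28.7° = 31.7 + 222.9 = 254.5 kN/m
FS = 254.5 / 72.4 = 3.518

FS = 3.52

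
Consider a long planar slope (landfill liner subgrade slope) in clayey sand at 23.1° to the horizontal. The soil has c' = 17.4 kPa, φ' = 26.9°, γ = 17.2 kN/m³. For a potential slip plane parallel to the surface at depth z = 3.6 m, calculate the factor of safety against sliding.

FS = 1.97

For an infinite slope with a slip plane parallel to the surface (no pore pressure): FS = [c' + γz cos²β tanφ'] / [γz sinβ cosβ].
γz = 17.2·3.6 = 61.92 kN/m²
Numerator = 17.4 + 61.92·cos²23.1°·tan26.9° = 17.4 + 61.92·0.8461·0.5073 = 43.978 kPa
Denominator = 61.92·sin23.1°·cos23.1° = 61.92·0.3923·0.9198 = 22.346 kPa
FS = 43.978 / 22.346 = 1.968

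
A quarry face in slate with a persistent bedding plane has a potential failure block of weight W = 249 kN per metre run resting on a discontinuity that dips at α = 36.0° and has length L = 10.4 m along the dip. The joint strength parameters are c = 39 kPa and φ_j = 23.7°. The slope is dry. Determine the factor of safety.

FS = 3.38

Resolving the block weight along and normal to the plane and applying the Mohr–Coulomb strength on the joint:
N' = W cosα = 249·cos36.0° = 201.4 kN/m
Driving force T = W sinα = 249·sin36.0° = 146.4 kN/m
Resisting force R = c·L + N'·tanφ_j = 39·10.4 + 201.4·tan23.7° = 405.6 + 88.4 = 494.0 kN/m
FS = R / T = 494.0 / 146.4 = 3.375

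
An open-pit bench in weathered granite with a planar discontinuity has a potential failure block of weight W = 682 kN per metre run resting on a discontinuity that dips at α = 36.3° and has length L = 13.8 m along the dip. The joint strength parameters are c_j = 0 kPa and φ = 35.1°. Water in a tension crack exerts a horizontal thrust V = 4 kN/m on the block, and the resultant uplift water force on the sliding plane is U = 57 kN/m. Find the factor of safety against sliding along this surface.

Resolving the block weight along and normal to the plane and applying the Mohr–Coulomb strength on the joint:
N' = W cosα − U − V sinα = 682·cos36.3° − 57 − 4·sin36.3° = 490.3 kN/m
Driving force T = W sinα + V cosα = 682·sin36.3° + 4·cos36.3° = 407.0 kN/m
Resisting force R = c_j·L + N'·tanφ = 0·13.8 + 490.3·tan35.1° = 0.0 + 344.6 = 344.6 kN/m
FS = R / T = 344.6 / 407.0 = 0.847

FS = 0.85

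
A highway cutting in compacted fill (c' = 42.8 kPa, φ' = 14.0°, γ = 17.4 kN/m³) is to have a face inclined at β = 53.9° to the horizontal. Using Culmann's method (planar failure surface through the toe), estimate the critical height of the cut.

H_c = 33.13 m

Culmann's analysis gives the critical failure plane at α_cr = (β + φ')/2 = (53.9 + 14.0)/2 = 34.0°, and the critical height
H_c = (4c'/γ) · sinβ cosφ' / [1 − cos(β − φ')]
    = (4·42.8/17.4) · sin53.9°·cos14.0° / [1 − cos(39.9°)]
    = 9.839 · 0.8080·0.9703 / [1 − 0.7672]
    = 9.839 · 0.7840 / 0.2328
    = 33.13 m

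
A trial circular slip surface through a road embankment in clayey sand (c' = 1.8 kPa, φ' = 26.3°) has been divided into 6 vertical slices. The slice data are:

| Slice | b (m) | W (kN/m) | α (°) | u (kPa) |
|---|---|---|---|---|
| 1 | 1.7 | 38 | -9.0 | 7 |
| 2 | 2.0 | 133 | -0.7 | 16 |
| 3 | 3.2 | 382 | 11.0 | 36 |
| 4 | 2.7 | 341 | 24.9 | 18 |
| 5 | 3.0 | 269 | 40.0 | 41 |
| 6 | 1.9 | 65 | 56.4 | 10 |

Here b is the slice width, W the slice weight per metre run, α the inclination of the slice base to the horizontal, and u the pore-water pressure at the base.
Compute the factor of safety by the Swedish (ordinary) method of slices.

FS = 0.85

Ordinary method of slices: FS = Σ[c'·Δl_i + (W_i cosα_i − u_i·Δl_i)·tanφ'] / Σ W_i sinα_i, with Δl_i = b_i / cosα_i.
Slice 1: Δl = 1.7/cos(-9.0°) = 1.721 m; N'_1 = 38·cos(-9.0°) − 7·1.721 = 25.5; c'Δl = 3.10; W sinα = -5.9
Slice 2: Δl = 2.0/cos(-0.7°) = 2.000 m; N'_2 = 133·cos(-0.7°) − 16·2.000 = 101.0; c'Δl = 3.60; W sinα = -1.6
Slice 3: Δl = 3.2/cos11.0° = 3.260 m; N'_3 = 382·cos11.0° − 36·3.260 = 257.6; c'Δl = 5.87; W sinα = 72.9
Slice 4: Δl = 2.7/cos24.9° = 2.977 m; N'_4 = 341·cos24.9° − 18·2.977 = 255.7; c'Δl = 5.36; W sinα = 143.6
Slice 5: Δl = 3.0/cos40.0° = 3.916 m; N'_5 = 269·cos40.0° − 41·3.916 = 45.5; c'Δl = 7.05; W sinα = 172.9
Slice 6: Δl = 1.9/cos56.4° = 3.433 m; N'_6 = 65·cos56.4° − 10·3.433 = 1.6; c'Δl = 6.18; W sinα = 54.1
Σc'Δl = 31.2 kN/m; ΣN' = 687.0 kN/m; ΣW sinα = 435.9 kN/m
Resisting = 31.2 + 687.0·tan26.3° = 31.2 + 339.5 = 370.7 kN/m
FS = 370.7 / 435.9 = 0.850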